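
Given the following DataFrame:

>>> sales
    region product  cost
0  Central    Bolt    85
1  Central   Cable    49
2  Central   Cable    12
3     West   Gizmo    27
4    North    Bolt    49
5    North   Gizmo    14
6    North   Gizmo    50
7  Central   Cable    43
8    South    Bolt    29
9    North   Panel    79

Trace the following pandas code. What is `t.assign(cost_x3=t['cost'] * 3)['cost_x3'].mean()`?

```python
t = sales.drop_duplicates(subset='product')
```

180.0

drop duplicate product (keep=first):
    region product  cost
0  Central    Bolt    85
1  Central   Cable    49
3     West   Gizmo    27
9    North   Panel    79
add column cost_x3 = t['cost'] * 3:
    region product  cost  cost_x3
0  Central    Bolt    85      255
1  Central   Cable    49      147
3     West   Gizmo    27       81
9    North   Panel    79      237
So mean() = 180.0.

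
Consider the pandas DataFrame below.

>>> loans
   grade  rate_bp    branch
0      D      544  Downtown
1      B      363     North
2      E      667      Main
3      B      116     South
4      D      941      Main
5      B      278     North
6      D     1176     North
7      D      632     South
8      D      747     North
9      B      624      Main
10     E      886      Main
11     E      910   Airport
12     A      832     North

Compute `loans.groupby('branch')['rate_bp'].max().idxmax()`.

group by branch, max of rate_bp:
branch
Airport      910
Downtown     544
Main         941
North       1176
South        632
Name: rate_bp, dtype: int64

North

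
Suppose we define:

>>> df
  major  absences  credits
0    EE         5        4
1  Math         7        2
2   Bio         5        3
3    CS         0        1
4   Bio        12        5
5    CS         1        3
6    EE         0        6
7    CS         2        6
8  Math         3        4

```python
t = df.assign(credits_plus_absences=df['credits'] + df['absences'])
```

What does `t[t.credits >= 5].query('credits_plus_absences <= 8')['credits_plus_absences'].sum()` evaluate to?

add column credits_plus_absences = df['credits'] + df['absences']:
  major  absences  credits  credits_plus_absences
0    EE         5        4                      9
1  Math         7        2                      9
2   Bio         5        3                      8
3    CS         0        1                      1
4   Bio        12        5                     17
5    CS         1        3                      4
6    EE         0        6                      6
7    CS         2        6                      8
8  Math         3        4                      7
filter rows where credits >= 5:
  major  absences  credits  credits_plus_absences
4   Bio        12        5                     17
6    EE         0        6                      6
7    CS         2        6                      8
filter rows where credits_plus_absences <= 8:
  major  absences  credits  credits_plus_absences
6    EE         0        6                      6
7    CS         2        6                      8
Taking the sum of column 'credits_plus_absences' gives 14.

14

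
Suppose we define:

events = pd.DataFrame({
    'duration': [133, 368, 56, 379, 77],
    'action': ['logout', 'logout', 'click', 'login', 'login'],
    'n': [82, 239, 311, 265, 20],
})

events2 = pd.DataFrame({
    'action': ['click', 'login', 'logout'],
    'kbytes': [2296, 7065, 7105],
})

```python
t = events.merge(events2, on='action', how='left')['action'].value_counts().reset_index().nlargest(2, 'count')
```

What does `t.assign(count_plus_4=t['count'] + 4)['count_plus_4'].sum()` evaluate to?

merge on 'action' (how='left') → 5 rows:
   duration  action    n  kbytes
0       133  logout   82    7105
1       368  logout  239    7105
2        56   click  311    2296
3       379   login  265    7065
4        77   login   20    7065
value_counts of action:
action
logout    2
login     2
click     1
Name: count, dtype: int64
reset_index():
   action  count
0  logout      2
1   login      2
2   click      1
take 2 rows with largest count:
   action  count
0  logout      2
1   login      2
add column count_plus_4 = t['count'] + 4:
   action  count  count_plus_4
0  logout      2             6
1   login      2             6

12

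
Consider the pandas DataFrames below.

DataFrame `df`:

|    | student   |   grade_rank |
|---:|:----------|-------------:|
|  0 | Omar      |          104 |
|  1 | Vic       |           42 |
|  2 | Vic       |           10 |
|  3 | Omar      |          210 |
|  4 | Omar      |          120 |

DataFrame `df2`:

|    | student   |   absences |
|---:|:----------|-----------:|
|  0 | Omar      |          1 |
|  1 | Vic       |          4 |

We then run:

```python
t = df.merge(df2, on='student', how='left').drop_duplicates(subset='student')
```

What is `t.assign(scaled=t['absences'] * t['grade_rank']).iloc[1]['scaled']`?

168

merge on 'student' (how='left') → 5 rows:
  student  grade_rank  absences
0    Omar         104         1
1     Vic          42         4
2     Vic          10         4
3    Omar         210         1
4    Omar         120         1
drop duplicate student (keep=first):
  student  grade_rank  absences
0    Omar         104         1
1     Vic          42         4
add column scaled = t['absences'] * t['grade_rank']:
  student  grade_rank  absences  scaled
0    Omar         104         1     104
1     Vic          42         4     168
value at position 1, column 'scaled' → 168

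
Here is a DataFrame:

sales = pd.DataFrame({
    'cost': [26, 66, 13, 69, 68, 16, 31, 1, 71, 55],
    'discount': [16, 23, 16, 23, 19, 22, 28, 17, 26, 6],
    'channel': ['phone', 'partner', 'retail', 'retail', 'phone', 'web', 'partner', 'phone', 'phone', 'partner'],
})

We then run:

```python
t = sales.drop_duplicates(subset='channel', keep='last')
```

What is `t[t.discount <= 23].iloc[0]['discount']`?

23

drop duplicate channel (keep=last):
   cost  discount  channel
3    69        23   retail
5    16        22      web
8    71        26    phone
9    55         6  partner
filter rows where discount <= 23:
   cost  discount  channel
3    69        23   retail
5    16        22      web
9    55         6  partner
Then the value at position 0, column 'discount': 23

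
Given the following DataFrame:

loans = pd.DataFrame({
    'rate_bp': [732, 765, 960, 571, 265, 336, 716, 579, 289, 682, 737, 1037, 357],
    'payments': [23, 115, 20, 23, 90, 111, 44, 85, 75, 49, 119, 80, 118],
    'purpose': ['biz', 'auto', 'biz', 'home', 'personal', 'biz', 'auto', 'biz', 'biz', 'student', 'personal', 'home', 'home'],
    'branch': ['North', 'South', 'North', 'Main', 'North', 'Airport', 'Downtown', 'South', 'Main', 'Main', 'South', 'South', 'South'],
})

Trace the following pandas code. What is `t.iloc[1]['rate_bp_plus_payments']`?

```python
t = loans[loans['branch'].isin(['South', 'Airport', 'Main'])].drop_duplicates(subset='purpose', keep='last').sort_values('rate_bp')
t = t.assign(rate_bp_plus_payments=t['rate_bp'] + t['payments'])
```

filter rows where branch in ['South', 'Airport', 'Main']:
    rate_bp  payments   purpose   branch
1       765       115      auto    South
3       571        23      home     Main
5       336       111       biz  Airport
7       579        85       biz    South
8       289        75       biz     Main
9       682        49   student     Main
10      737       119  personal    South
11     1037        80      home    South
12      357       118      home    South
drop duplicate purpose (keep=last):
    rate_bp  payments   purpose branch
1       765       115      auto  South
8       289        75       biz   Main
9       682        49   student   Main
10      737       119  personal  South
12      357       118      home  South
sort by rate_bp:
    rate_bp  payments   purpose branch
8       289        75       biz   Main
12      357       118      home  South
9       682        49   student   Main
10      737       119  personal  South
1       765       115      auto  South
add column rate_bp_plus_payments = t['rate_bp'] + t['payments']:
    rate_bp  payments   purpose branch  rate_bp_plus_payments
8       289        75       biz   Main                    364
12      357       118      home  South                    475
9       682        49   student   Main                    731
10      737       119  personal  South                    856
1       765       115      auto  South                    880

475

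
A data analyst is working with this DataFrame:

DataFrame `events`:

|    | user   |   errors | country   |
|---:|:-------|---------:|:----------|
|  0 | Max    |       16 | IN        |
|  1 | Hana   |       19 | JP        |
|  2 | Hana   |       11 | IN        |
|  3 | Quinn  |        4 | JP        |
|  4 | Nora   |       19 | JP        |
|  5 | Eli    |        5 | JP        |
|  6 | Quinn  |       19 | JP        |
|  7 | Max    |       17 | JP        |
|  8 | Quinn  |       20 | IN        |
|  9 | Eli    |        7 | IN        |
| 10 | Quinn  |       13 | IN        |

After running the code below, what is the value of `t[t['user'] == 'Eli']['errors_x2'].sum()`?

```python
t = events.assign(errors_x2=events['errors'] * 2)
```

24

add column errors_x2 = events['errors'] * 2:
     user  errors country  errors_x2
0     Max      16      IN         32
1    Hana      19      JP         38
2    Hana      11      IN         22
3   Quinn       4      JP          8
4    Nora      19      JP         38
5     Eli       5      JP         10
6   Quinn      19      JP         38
7     Max      17      JP         34
8   Quinn      20      IN         40
9     Eli       7      IN         14
10  Quinn      13      IN         26
filter rows where user == 'Eli':
  user  errors country  errors_x2
5  Eli       5      JP         10
9  Eli       7      IN         14
sum of column 'errors_x2' → 24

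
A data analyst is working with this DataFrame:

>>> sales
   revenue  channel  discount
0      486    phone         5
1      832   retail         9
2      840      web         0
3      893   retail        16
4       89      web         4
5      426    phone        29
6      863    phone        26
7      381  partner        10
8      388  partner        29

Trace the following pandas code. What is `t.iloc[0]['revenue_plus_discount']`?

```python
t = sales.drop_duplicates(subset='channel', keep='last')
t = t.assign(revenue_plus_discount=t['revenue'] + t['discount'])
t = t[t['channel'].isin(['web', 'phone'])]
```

93

drop duplicate channel (keep=last):
   revenue  channel  discount
3      893   retail        16
4       89      web         4
6      863    phone        26
8      388  partner        29
add column revenue_plus_discount = t['revenue'] + t['discount']:
   revenue  channel  discount  revenue_plus_discount
3      893   retail        16                    909
4       89      web         4                     93
6      863    phone        26                    889
8      388  partner        29                    417
filter rows where channel in ['web', 'phone']:
   revenue channel  discount  revenue_plus_discount
4       89     web         4                     93
6      863   phone        26                    889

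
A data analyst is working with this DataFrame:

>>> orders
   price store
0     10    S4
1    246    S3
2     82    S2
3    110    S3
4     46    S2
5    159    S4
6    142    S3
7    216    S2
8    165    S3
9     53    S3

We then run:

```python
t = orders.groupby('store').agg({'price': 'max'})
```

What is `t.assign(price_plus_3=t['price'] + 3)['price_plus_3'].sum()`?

630

group by store, max of price:
       price
store       
S2       216
S3       246
S4       159
add column price_plus_3 = t['price'] + 3:
       price  price_plus_3
store                     
S2       216           219
S3       246           249
S4       159           162
Then the sum of column 'price_plus_3': 630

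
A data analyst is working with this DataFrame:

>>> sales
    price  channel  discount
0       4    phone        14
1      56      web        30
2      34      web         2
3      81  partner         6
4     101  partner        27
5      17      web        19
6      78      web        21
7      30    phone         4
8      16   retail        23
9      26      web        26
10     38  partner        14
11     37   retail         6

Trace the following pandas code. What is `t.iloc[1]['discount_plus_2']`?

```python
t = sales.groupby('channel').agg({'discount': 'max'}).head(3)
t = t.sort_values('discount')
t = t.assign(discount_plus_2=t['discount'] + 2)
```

25

group by channel, max of discount:
         discount
channel          
partner        27
phone          14
retail         23
web            30
take first 3 rows:
         discount
channel          
partner        27
phone          14
retail         23
sort by discount:
         discount
channel          
phone          14
retail         23
partner        27
add column discount_plus_2 = t['discount'] + 2:
         discount  discount_plus_2
channel                           
phone          14               16
retail         23               25
partner        27               29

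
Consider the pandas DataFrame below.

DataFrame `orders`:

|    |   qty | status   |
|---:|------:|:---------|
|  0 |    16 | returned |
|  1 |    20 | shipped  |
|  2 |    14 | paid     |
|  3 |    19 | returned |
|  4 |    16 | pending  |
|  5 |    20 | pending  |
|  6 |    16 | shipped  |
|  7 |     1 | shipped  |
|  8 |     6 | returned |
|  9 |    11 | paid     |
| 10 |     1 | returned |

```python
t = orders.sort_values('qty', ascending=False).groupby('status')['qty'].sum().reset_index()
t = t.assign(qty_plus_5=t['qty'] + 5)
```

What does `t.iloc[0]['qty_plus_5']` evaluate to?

sort by qty descending:
    qty    status
1    20   shipped
5    20   pending
3    19  returned
0    16  returned
4    16   pending
6    16   shipped
2    14      paid
9    11      paid
8     6  returned
7     1   shipped
10    1  returned
group by status, sum of qty:
status
paid        25
pending     36
returned    42
shipped     37
Name: qty, dtype: int64
reset_index():
     status  qty
0      paid   25
1   pending   36
2  returned   42
3   shipped   37
add column qty_plus_5 = t['qty'] + 5:
     status  qty  qty_plus_5
0      paid   25          30
1   pending   36          41
2  returned   42          47
3   shipped   37          42
Hence 30.

30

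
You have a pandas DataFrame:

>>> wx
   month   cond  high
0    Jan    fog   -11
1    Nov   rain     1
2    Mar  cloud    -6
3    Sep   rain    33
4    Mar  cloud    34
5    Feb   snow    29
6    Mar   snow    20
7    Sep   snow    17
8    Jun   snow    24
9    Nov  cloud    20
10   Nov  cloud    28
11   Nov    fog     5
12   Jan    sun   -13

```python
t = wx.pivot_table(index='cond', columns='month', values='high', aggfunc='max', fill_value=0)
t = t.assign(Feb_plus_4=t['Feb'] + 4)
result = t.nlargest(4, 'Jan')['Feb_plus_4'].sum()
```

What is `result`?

pivot: rows=cond, cols=month, max(high):
month  Feb  Jan  Jun  Mar  Nov  Sep
cond                               
cloud    0    0    0   34   28    0
fog      0  -11    0    0    5    0
rain     0    0    0    0    1   33
snow    29    0   24   20    0   17
sun      0  -13    0    0    0    0
add column Feb_plus_4 = t['Feb'] + 4:
month  Feb  Jan  Jun  Mar  Nov  Sep  Feb_plus_4
cond                                           
cloud    0    0    0   34   28    0           4
fog      0  -11    0    0    5    0           4
rain     0    0    0    0    1   33           4
snow    29    0   24   20    0   17          33
sun      0  -13    0    0    0    0           4
take 4 rows with largest Jan:
month  Feb  Jan  Jun  Mar  Nov  Sep  Feb_plus_4
cond                                           
cloud    0    0    0   34   28    0           4
rain     0    0    0    0    1   33           4
snow    29    0   24   20    0   17          33
fog      0  -11    0    0    5    0           4
Hence 45.

45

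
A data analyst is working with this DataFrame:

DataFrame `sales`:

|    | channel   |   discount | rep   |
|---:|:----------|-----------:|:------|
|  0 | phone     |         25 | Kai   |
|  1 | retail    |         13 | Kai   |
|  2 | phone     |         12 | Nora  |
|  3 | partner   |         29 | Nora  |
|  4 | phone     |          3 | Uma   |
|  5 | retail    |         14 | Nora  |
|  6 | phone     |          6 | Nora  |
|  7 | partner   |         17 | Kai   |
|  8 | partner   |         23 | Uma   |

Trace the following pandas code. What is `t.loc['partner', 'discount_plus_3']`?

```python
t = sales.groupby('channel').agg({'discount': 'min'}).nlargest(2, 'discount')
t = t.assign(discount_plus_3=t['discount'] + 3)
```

20

group by channel, min of discount:
         discount
channel          
partner        17
phone           3
retail         13
take 2 rows with largest discount:
         discount
channel          
partner        17
retail         13
add column discount_plus_3 = t['discount'] + 3:
         discount  discount_plus_3
channel                           
partner        17               20
retail         13               16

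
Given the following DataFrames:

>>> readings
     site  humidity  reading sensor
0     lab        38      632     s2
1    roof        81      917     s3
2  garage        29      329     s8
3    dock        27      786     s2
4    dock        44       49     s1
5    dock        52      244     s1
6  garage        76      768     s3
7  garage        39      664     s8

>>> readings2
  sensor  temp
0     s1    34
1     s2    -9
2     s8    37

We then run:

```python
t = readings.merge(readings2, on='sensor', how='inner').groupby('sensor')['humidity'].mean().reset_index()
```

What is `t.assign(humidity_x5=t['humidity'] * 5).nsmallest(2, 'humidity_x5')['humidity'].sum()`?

66.5

merge on 'sensor' (how='inner') → 6 rows:
     site  humidity  reading sensor  temp
0     lab        38      632     s2    -9
1  garage        29      329     s8    37
2    dock        27      786     s2    -9
3    dock        44       49     s1    34
4    dock        52      244     s1    34
5  garage        39      664     s8    37
group by sensor, mean of humidity:
sensor
s1    48.0
s2    32.5
s8    34.0
Name: humidity, dtype: float64
reset_index():
  sensor  humidity
0     s1      48.0
1     s2      32.5
2     s8      34.0
add column humidity_x5 = t['humidity'] * 5:
  sensor  humidity  humidity_x5
0     s1      48.0        240.0
1     s2      32.5        162.5
2     s8      34.0        170.0
take 2 rows with smallest humidity_x5:
  sensor  humidity  humidity_x5
1     s2      32.5        162.5
2     s8      34.0        170.0
Then the sum of column 'humidity': 66.5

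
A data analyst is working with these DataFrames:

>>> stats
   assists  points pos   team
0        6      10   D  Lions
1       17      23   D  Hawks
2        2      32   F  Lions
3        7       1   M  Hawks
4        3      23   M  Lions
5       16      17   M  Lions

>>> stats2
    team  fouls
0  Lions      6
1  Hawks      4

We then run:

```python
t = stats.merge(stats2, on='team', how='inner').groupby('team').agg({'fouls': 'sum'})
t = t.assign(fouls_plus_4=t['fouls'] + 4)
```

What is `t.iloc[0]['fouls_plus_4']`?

12

merge on 'team' (how='inner') → 6 rows:
   assists  points pos   team  fouls
0        6      10   D  Lions      6
1       17      23   D  Hawks      4
2        2      32   F  Lions      6
3        7       1   M  Hawks      4
4        3      23   M  Lions      6
5       16      17   M  Lions      6
group by team, sum of fouls:
       fouls
team        
Hawks      8
Lions     24
add column fouls_plus_4 = t['fouls'] + 4:
       fouls  fouls_plus_4
team                      
Hawks      8            12
Lions     24            28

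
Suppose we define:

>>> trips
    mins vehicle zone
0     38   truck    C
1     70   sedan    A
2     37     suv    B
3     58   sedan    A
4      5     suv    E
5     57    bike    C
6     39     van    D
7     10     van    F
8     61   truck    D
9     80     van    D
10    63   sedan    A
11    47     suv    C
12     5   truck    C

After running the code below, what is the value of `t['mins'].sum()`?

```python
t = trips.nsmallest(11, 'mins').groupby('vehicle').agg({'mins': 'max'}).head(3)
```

167

take 11 rows with smallest mins:
    mins vehicle zone
4      5     suv    E
12     5   truck    C
7     10     van    F
2     37     suv    B
0     38   truck    C
6     39     van    D
11    47     suv    C
5     57    bike    C
3     58   sedan    A
8     61   truck    D
10    63   sedan    A
group by vehicle, max of mins:
         mins
vehicle      
bike       57
sedan      63
suv        47
truck      61
van        39
take first 3 rows:
         mins
vehicle      
bike       57
sedan      63
suv        47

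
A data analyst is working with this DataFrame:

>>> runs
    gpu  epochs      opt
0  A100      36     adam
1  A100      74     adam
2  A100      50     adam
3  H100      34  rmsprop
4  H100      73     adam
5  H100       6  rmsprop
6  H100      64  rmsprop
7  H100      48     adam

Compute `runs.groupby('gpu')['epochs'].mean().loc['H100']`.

45.0

group by gpu, mean of epochs:
gpu
A100    53.333333
H100    45.000000
Name: epochs, dtype: float64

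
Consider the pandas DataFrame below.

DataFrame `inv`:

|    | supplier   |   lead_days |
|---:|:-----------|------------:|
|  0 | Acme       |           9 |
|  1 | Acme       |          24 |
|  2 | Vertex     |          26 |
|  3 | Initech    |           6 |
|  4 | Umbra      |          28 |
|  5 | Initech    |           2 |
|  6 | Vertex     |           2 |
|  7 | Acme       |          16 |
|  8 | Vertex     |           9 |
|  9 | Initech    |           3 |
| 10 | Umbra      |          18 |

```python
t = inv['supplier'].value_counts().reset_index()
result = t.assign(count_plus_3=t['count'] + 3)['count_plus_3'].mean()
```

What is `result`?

5.75

value_counts of supplier:
supplier
Acme       3
Vertex     3
Initech    3
Umbra      2
Name: count, dtype: int64
reset_index():
  supplier  count
0     Acme      3
1   Vertex      3
2  Initech      3
3    Umbra      2
add column count_plus_3 = t['count'] + 3:
  supplier  count  count_plus_3
0     Acme      3             6
1   Vertex      3             6
2  Initech      3             6
3    Umbra      2             5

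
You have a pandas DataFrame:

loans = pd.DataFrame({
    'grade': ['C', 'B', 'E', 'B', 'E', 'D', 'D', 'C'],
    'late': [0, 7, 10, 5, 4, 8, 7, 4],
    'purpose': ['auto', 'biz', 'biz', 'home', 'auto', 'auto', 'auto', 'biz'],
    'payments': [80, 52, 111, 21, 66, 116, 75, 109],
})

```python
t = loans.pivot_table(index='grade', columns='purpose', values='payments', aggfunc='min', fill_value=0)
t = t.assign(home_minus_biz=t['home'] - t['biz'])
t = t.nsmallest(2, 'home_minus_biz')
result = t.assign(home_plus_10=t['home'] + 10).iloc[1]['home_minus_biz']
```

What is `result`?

pivot: rows=grade, cols=purpose, min(payments):
purpose  auto  biz  home
grade                   
B           0   52    21
C          80  109     0
D          75    0     0
E          66  111     0
add column home_minus_biz = t['home'] - t['biz']:
purpose  auto  biz  home  home_minus_biz
grade                                   
B           0   52    21             -31
C          80  109     0            -109
D          75    0     0               0
E          66  111     0            -111
take 2 rows with smallest home_minus_biz:
purpose  auto  biz  home  home_minus_biz
grade                                   
E          66  111     0            -111
C          80  109     0            -109
add column home_plus_10 = t['home'] + 10:
purpose  auto  biz  home  home_minus_biz  home_plus_10
grade                                                 
E          66  111     0            -111            10
C          80  109     0            -109            10

-109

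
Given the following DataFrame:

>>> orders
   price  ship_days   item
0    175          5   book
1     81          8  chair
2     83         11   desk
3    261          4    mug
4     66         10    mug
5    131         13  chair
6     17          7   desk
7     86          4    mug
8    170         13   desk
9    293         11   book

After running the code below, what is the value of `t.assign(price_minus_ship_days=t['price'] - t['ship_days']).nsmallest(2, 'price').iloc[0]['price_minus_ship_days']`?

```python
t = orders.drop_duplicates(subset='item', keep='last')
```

drop duplicate item (keep=last):
   price  ship_days   item
5    131         13  chair
7     86          4    mug
8    170         13   desk
9    293         11   book
add column price_minus_ship_days = t['price'] - t['ship_days']:
   price  ship_days   item  price_minus_ship_days
5    131         13  chair                    118
7     86          4    mug                     82
8    170         13   desk                    157
9    293         11   book                    282
take 2 rows with smallest price:
   price  ship_days   item  price_minus_ship_days
7     86          4    mug                     82
5    131         13  chair                    118
Taking the value at position 0, column 'price_minus_ship_days' gives 82.

82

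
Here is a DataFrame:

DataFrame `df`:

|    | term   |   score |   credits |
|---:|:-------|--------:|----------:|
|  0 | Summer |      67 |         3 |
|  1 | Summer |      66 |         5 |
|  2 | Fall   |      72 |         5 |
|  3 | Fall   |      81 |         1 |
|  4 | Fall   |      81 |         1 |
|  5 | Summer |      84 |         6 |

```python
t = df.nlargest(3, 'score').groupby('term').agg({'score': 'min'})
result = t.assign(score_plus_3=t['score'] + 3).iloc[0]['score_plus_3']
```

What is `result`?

take 3 rows with largest score:
     term  score  credits
5  Summer     84        6
3    Fall     81        1
4    Fall     81        1
group by term, min of score:
        score
term         
Fall       81
Summer     84
add column score_plus_3 = t['score'] + 3:
        score  score_plus_3
term                       
Fall       81            84
Summer     84            87
Then the value at position 0, column 'score_plus_3': 84

84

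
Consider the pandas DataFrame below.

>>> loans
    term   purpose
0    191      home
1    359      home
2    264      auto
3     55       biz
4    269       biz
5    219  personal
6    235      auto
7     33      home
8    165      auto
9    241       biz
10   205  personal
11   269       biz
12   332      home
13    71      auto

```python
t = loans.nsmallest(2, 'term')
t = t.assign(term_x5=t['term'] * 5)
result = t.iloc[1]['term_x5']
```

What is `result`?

275

take 2 rows with smallest term:
   term purpose
7    33    home
3    55     biz
add column term_x5 = t['term'] * 5:
   term purpose  term_x5
7    33    home      165
3    55     biz      275
Finally, value at position 1, column 'term_x5' = 275.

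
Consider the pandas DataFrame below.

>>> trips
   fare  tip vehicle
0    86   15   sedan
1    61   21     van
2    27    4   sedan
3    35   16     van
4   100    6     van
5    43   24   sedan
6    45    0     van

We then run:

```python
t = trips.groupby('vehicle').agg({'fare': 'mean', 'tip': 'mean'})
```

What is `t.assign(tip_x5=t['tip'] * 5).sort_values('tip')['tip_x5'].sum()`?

125.416666667

group by vehicle: mean(fare), mean(tip):
          fare        tip
vehicle                  
sedan    52.00  14.333333
van      60.25  10.750000
add column tip_x5 = t['tip'] * 5:
          fare        tip     tip_x5
vehicle                             
sedan    52.00  14.333333  71.666667
van      60.25  10.750000  53.750000
sort by tip:
          fare        tip     tip_x5
vehicle                             
van      60.25  10.750000  53.750000
sedan    52.00  14.333333  71.666667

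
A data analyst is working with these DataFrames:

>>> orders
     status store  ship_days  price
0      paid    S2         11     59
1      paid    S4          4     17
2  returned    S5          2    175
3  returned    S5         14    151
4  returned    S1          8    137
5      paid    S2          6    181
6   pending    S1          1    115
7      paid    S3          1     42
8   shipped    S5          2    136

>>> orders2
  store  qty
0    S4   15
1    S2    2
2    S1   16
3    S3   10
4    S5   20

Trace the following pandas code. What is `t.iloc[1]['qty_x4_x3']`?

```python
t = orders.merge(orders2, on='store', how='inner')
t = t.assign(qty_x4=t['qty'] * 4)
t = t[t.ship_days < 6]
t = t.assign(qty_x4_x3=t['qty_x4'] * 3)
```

240

merge on 'store' (how='inner') → 9 rows:
     status store  ship_days  price  qty
0      paid    S2         11     59    2
1      paid    S4          4     17   15
2  returned    S5          2    175   20
3  returned    S5         14    151   20
4  returned    S1          8    137   16
5      paid    S2          6    181    2
6   pending    S1          1    115   16
7      paid    S3          1     42   10
8   shipped    S5          2    136   20
add column qty_x4 = t['qty'] * 4:
     status store  ship_days  price  qty  qty_x4
0      paid    S2         11     59    2       8
1      paid    S4          4     17   15      60
2  returned    S5          2    175   20      80
3  returned    S5         14    151   20      80
4  returned    S1          8    137   16      64
5      paid    S2          6    181    2       8
6   pending    S1          1    115   16      64
7      paid    S3          1     42   10      40
8   shipped    S5          2    136   20      80
filter rows where ship_days < 6:
     status store  ship_days  price  qty  qty_x4
1      paid    S4          4     17   15      60
2  returned    S5          2    175   20      80
6   pending    S1          1    115   16      64
7      paid    S3          1     42   10      40
8   shipped    S5          2    136   20      80
add column qty_x4_x3 = t['qty_x4'] * 3:
     status store  ship_days  price  qty  qty_x4  qty_x4_x3
1      paid    S4          4     17   15      60        180
2  returned    S5          2    175   20      80        240
6   pending    S1          1    115   16      64        192
7      paid    S3          1     42   10      40        120
8   shipped    S5          2    136   20      80        240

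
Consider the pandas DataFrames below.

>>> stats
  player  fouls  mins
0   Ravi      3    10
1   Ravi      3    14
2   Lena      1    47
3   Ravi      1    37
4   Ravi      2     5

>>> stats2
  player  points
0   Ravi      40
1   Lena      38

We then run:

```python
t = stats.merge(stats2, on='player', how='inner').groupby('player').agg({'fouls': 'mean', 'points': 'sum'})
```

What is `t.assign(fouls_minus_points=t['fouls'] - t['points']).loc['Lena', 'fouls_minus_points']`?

-37.0

merge on 'player' (how='inner') → 5 rows:
  player  fouls  mins  points
0   Ravi      3    10      40
1   Ravi      3    14      40
2   Lena      1    47      38
3   Ravi      1    37      40
4   Ravi      2     5      40
group by player: mean(fouls), sum(points):
        fouls  points
player               
Lena     1.00      38
Ravi     2.25     160
add column fouls_minus_points = t['fouls'] - t['points']:
        fouls  points  fouls_minus_points
player                                   
Lena     1.00      38              -37.00
Ravi     2.25     160             -157.75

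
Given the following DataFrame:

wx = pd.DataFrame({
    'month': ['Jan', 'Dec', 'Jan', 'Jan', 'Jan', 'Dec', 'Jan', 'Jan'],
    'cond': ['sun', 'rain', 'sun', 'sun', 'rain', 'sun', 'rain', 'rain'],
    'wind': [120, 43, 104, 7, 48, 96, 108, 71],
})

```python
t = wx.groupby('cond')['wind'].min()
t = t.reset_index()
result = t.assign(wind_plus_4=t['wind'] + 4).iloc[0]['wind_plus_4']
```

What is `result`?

group by cond, min of wind:
cond
rain    43
sun      7
Name: wind, dtype: int64
reset_index():
   cond  wind
0  rain    43
1   sun     7
add column wind_plus_4 = t['wind'] + 4:
   cond  wind  wind_plus_4
0  rain    43           47
1   sun     7           11
So iloc[0]['wind_plus_4'] = 47.

47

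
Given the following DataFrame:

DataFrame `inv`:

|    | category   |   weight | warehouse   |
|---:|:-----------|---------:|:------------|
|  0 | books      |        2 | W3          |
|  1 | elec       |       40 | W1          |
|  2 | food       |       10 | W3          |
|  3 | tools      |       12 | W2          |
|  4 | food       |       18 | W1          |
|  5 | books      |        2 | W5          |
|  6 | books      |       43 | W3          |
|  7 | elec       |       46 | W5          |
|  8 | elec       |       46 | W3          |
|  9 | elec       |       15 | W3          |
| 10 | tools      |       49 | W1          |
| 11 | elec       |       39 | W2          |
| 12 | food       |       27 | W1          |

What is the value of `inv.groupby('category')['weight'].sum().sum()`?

349

group by category, sum of weight:
category
books     47
elec     186
food      55
tools     61
Name: weight, dtype: int64
sum of the resulting series → 349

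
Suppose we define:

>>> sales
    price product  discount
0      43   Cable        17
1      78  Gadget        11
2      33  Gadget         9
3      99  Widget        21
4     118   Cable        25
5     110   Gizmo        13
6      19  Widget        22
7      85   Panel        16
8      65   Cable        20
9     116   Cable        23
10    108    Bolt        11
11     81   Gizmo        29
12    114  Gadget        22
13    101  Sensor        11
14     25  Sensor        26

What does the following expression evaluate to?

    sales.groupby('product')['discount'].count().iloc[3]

2

group by product, count of discount:
product
Bolt      1
Cable     4
Gadget    3
Gizmo     2
Panel     1
Sensor    2
Widget    2
Name: discount, dtype: int64
Then the value at position 3: 2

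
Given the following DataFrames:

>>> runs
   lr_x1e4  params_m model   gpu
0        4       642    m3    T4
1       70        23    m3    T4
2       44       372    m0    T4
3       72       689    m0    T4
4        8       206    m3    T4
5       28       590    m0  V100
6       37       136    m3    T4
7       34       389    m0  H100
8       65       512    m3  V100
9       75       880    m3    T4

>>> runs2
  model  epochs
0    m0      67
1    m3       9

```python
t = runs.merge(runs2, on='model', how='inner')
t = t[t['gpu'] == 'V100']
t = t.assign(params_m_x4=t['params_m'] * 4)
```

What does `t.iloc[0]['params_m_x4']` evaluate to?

2360

merge on 'model' (how='inner') → 10 rows:
   lr_x1e4  params_m model   gpu  epochs
0        4       642    m3    T4       9
1       70        23    m3    T4       9
2       44       372    m0    T4      67
3       72       689    m0    T4      67
4        8       206    m3    T4       9
5       28       590    m0  V100      67
6       37       136    m3    T4       9
7       34       389    m0  H100      67
8       65       512    m3  V100       9
9       75       880    m3    T4       9
filter rows where gpu == 'V100':
   lr_x1e4  params_m model   gpu  epochs
5       28       590    m0  V100      67
8       65       512    m3  V100       9
add column params_m_x4 = t['params_m'] * 4:
   lr_x1e4  params_m model   gpu  epochs  params_m_x4
5       28       590    m0  V100      67         2360
8       65       512    m3  V100       9         2048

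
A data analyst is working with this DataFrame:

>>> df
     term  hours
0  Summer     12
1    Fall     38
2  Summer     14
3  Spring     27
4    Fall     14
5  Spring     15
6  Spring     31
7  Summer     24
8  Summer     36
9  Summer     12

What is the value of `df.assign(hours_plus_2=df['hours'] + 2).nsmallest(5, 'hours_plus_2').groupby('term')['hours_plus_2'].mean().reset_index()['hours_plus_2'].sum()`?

47.6666666667

add column hours_plus_2 = df['hours'] + 2:
     term  hours  hours_plus_2
0  Summer     12            14
1    Fall     38            40
2  Summer     14            16
3  Spring     27            29
4    Fall     14            16
5  Spring     15            17
6  Spring     31            33
7  Summer     24            26
8  Summer     36            38
9  Summer     12            14
take 5 rows with smallest hours_plus_2:
     term  hours  hours_plus_2
0  Summer     12            14
9  Summer     12            14
2  Summer     14            16
4    Fall     14            16
5  Spring     15            17
group by term, mean of hours_plus_2:
term
Fall      16.000000
Spring    17.000000
Summer    14.666667
Name: hours_plus_2, dtype: float64
reset_index():
     term  hours_plus_2
0    Fall     16.000000
1  Spring     17.000000
2  Summer     14.666667
Finally, sum of column 'hours_plus_2' = 47.6666666667.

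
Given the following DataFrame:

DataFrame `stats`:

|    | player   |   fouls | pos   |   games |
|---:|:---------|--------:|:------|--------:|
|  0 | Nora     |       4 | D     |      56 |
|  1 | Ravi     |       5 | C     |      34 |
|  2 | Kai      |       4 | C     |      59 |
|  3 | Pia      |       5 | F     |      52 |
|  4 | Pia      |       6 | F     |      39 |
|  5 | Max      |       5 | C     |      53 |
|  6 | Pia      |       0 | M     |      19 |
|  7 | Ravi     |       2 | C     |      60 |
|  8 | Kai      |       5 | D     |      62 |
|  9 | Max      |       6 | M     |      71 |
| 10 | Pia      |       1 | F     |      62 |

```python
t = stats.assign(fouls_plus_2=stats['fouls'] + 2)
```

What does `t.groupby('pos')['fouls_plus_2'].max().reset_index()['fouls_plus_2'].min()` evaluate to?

add column fouls_plus_2 = stats['fouls'] + 2:
   player  fouls pos  games  fouls_plus_2
0    Nora      4   D     56             6
1    Ravi      5   C     34             7
2     Kai      4   C     59             6
3     Pia      5   F     52             7
4     Pia      6   F     39             8
5     Max      5   C     53             7
6     Pia      0   M     19             2
7    Ravi      2   C     60             4
8     Kai      5   D     62             7
9     Max      6   M     71             8
10    Pia      1   F     62             3
group by pos, max of fouls_plus_2:
pos
C    7
D    7
F    8
M    8
Name: fouls_plus_2, dtype: int64
reset_index():
  pos  fouls_plus_2
0   C             7
1   D             7
2   F             8
3   M             8
So min() = 7.

7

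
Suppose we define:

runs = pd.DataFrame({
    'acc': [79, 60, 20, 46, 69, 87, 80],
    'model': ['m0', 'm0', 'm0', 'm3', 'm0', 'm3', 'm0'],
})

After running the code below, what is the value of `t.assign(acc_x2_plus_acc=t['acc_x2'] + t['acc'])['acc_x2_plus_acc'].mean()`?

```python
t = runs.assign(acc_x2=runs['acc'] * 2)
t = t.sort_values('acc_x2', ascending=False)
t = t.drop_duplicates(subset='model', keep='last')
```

add column acc_x2 = runs['acc'] * 2:
   acc model  acc_x2
0   79    m0     158
1   60    m0     120
2   20    m0      40
3   46    m3      92
4   69    m0     138
5   87    m3     174
6   80    m0     160
sort by acc_x2 descending:
   acc model  acc_x2
5   87    m3     174
6   80    m0     160
0   79    m0     158
4   69    m0     138
1   60    m0     120
3   46    m3      92
2   20    m0      40
drop duplicate model (keep=last):
   acc model  acc_x2
3   46    m3      92
2   20    m0      40
add column acc_x2_plus_acc = t['acc_x2'] + t['acc']:
   acc model  acc_x2  acc_x2_plus_acc
3   46    m3      92              138
2   20    m0      40               60

99.0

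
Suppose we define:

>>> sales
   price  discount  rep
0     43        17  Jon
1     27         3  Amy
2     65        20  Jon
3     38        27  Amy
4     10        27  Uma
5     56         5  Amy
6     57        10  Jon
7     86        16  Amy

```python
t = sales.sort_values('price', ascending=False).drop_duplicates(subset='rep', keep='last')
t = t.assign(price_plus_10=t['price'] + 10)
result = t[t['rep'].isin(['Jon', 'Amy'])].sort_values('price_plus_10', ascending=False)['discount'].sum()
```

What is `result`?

sort by price descending:
   price  discount  rep
7     86        16  Amy
2     65        20  Jon
6     57        10  Jon
5     56         5  Amy
0     43        17  Jon
3     38        27  Amy
1     27         3  Amy
4     10        27  Uma
drop duplicate rep (keep=last):
   price  discount  rep
0     43        17  Jon
1     27         3  Amy
4     10        27  Uma
add column price_plus_10 = t['price'] + 10:
   price  discount  rep  price_plus_10
0     43        17  Jon             53
1     27         3  Amy             37
4     10        27  Uma             20
filter rows where rep in ['Jon', 'Amy']:
   price  discount  rep  price_plus_10
0     43        17  Jon             53
1     27         3  Amy             37
sort by price_plus_10 descending:
   price  discount  rep  price_plus_10
0     43        17  Jon             53
1     27         3  Amy             37
sum of column 'discount' → 20

20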